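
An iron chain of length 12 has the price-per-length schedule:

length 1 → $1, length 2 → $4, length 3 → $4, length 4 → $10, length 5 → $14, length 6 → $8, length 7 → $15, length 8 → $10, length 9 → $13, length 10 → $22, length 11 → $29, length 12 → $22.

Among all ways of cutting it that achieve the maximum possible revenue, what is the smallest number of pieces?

Consider every possible first cut. r[k] is the best of p[i]+r[k−i] over all sellable i≤k.
r[1] = 1
r[2] = 4
r[3] = 5  (first piece 1, then r[2]=4)
r[4] = 10
r[5] = 14
r[6] = 15  (first piece 1, then r[5]=14)
r[7] = 18  (first piece 2, then r[5]=14)
r[8] = 20  (first piece 4, then r[4]=10)
r[9] = 24  (first piece 4, then r[5]=14)
r[10] = 28  (first piece 5, then r[5]=14)
r[11] = 29  (first piece 1, then r[10]=28)
r[12] = 32  (first piece 2, then r[10]=28)
Maximum revenue is $32.
Now minimize piece count subject to staying optimal: for each k, pieces[k] = 1 + min over i with p[i]+r[k−i]=r[k] of pieces[k−i].
pieces[9] = 2
pieces[10] = 2
pieces[11] = 1
pieces[12] = 3

3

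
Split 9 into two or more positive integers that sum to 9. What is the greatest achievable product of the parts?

27

Let f[k] be the best product for length k (with at least one cut). For each first piece i, the rest contributes max(k−i, f[k−i]).
f[2] = 1·max(1,0) = 1·1 = 1
f[3] = max(1·2, 2·1) = 2
f[4] = max(1·3, 2·2, 3·1) = 4
f[5] = max(1·4, 2·3, 3·2, 4·1) = 6
f[6] = max(1·6, 2·4, 3·3, 4·2, 5·1) = 9
f[7] = max(1·9, 2·6, 3·4, 4·3, 5·2, 6·1) = 12
f[8] = max(1·12, 2·9, 3·6, …, 6·2, 7·1) = 18
f[9] = max(1·18, 2·12, 3·9, …, 7·2, 8·1) = 27
One optimal split: 3 + 3 + 3; product 3·3·3 = 27.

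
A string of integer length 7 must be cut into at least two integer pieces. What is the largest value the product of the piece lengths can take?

12

Fill f[k] for k=2..7: at each k try every first piece i and multiply by the better of (k−i) uncut or f[k−i].
f[2] = 1·max(1,0) = 1·1 = 1
f[3] = max(1·2, 2·1) = 2
f[4] = max(1·3, 2·2, 3·1) = 4
f[5] = max(1·4, 2·3, 3·2, 4·1) = 6
f[6] = max(1·6, 2·4, 3·3, 4·2, 5·1) = 9
f[7] = max(1·9, 2·6, 3·4, 4·3, 5·2, 6·1) = 12
One optimal split: 3 + 2 + 2; product 3·2·2 = 12.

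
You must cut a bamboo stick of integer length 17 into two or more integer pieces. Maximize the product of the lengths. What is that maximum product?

Fill prod[k] for k=2..17: at each k try every first piece i and multiply by the better of (k−i) uncut or prod[k−i].
Small cases: prod[2]=1, prod[3]=2, prod[4]=4, prod[5]=6, prod[6]=9, prod[7]=12, prod[8]=18, prod[9]=27, prod[10]=36, prod[11]=54.
prod[12] = max(1·54, 2·36, 3·27, …, 10·2, 11·1) = 81
prod[13] = max(1·81, 2·54, 3·36, …, 11·2, 12·1) = 108
prod[14] = max(1·108, 2·81, 3·54, …, 12·2, 13·1) = 162
prod[15] = max(1·162, 2·108, 3·81, …, 13·2, 14·1) = 243
prod[16] = max(1·243, 2·162, 3·108, …, 14·2, 15·1) = 324
prod[17] = max(1·324, 2·243, 3·162, …, 15·2, 16·1) = 486
One optimal split: 3 + 3 + 3 + 3 + 3 + 2; product 3·3·3·3·3·2 = 486.

486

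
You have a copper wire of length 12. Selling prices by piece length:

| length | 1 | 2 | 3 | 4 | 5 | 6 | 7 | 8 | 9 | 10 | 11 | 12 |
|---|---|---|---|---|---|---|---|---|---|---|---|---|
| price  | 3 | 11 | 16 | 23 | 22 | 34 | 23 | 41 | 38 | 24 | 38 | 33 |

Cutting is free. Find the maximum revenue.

69

Consider every possible first cut. best[k] is the best of p[i]+best[k−i] over all sellable i≤k.
best[1] = 3
best[2] = max(3+3, 11+0) = 11
best[3] = max(3+11, 11+3, 16+0) = 16
best[4] = max(3+16, 11+11, 16+3, 23+0) = 23
best[5] = max(3+23, 11+16, 16+11, 23+3, 22+0) = 27
best[6] = max(3+27, 11+23, 16+16, 23+11, 22+3, 34+0) = 34
best[7] = max(3+34, 11+27, 16+23, …, 34+3, 23+0) = 39
best[8] = max(3+39, 11+34, 16+27, …, 23+3, 41+0) = 46
best[9] = max(3+46, 11+39, 16+34, …, 41+3, 38+0) = 50
best[10] = max(3+50, 11+46, 16+39, …, 38+3, 24+0) = 57
best[11] = max(3+57, 11+50, 16+46, …, 24+3, 38+0) = 62
best[12] = max(3+62, 11+57, 16+50, …, 38+3, 33+0) = 69
One optimal cutting: 4 + 4 + 4 → €23 + €23 + €23 = €69.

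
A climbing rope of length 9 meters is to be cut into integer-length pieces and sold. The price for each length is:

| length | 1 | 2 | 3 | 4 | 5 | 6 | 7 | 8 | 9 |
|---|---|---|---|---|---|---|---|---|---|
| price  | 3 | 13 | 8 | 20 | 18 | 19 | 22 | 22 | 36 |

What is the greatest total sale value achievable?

Let v[k] be the best obtainable value from length k. For each k, try every first piece i and keep the best of price[i] + v[k−i].
v[1] = 3
v[2] = max(3+3, 13+0) = 13
v[3] = max(3+13, 13+3, 8+0) = 16
v[4] = max(3+16, 13+13, 8+3, 20+0) = 26
v[5] = max(3+26, 13+16, 8+13, 20+3, 18+0) = 29
v[6] = max(3+29, 13+26, 8+16, 20+13, 18+3, 19+0) = 39
v[7] = max(3+39, 13+29, 8+26, …, 19+3, 22+0) = 42
v[8] = max(3+42, 13+39, 8+29, …, 22+3, 22+0) = 52
v[9] = max(3+52, 13+42, 8+39, …, 22+3, 36+0) = 55
One optimal cutting: 2 + 2 + 2 + 2 + 1 → €13 + €13 + €13 + €13 + €3 = €55.

55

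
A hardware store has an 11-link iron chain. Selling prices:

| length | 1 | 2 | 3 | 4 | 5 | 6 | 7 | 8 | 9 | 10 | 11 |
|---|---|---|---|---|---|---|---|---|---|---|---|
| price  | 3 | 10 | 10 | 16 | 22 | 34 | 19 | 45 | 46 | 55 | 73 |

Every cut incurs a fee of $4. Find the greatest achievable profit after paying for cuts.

73

Let v[k] be the best obtainable value from length k. For each k, try every first piece i and keep the best of price[i] + v[k−i] minus the 4 cut fee when i<k.
v[1] = 3
v[2] = max(3+3-4, 10+0) = 10
v[3] = max(3+10-4, 10+3-4, 10+0) = 10
v[4] = max(3+10-4, 10+10-4, 10+3-4, 16+0) = 16
v[5] = max(3+16-4, 10+10-4, 10+10-4, 16+3-4, 22+0) = 22
v[6] = max(3+22-4, 10+16-4, 10+10-4, 16+10-4, 22+3-4, 34+0) = 34
v[7] = max(3+34-4, 10+22-4, 10+16-4, …, 34+3-4, 19+0) = 33
v[8] = max(3+33-4, 10+34-4, 10+22-4, …, 19+3-4, 45+0) = 45
v[9] = max(3+45-4, 10+33-4, 10+34-4, …, 45+3-4, 46+0) = 46
v[10] = max(3+46-4, 10+45-4, 10+33-4, …, 46+3-4, 55+0) = 55
v[11] = max(3+55-4, 10+46-4, 10+45-4, …, 55+3-4, 73+0) = 73
Best is to make no cuts and sell whole for $73.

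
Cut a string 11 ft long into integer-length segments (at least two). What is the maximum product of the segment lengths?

54

Define m[k] = max over 1≤i<k of i · max(k−i, m[k−i]); the inner max lets the remainder stay uncut if that's better.
m[2] = 1×max(1,0) = 1×1 = 1
m[3] = max(1×2, 2×1) = 2
m[4] = max(1×3, 2×2, 3×1) = 4
m[5] = max(1×4, 2×3, 3×2, 4×1) = 6
m[6] = max(1×6, 2×4, 3×3, 4×2, 5×1) = 9
m[7] = max(1×9, 2×6, 3×4, 4×3, 5×2, 6×1) = 12
m[8] = max(1×12, 2×9, 3×6, …, 6×2, 7×1) = 18
m[9] = max(1×18, 2×12, 3×9, …, 7×2, 8×1) = 27
m[10] = max(1×27, 2×18, 3×12, …, 8×2, 9×1) = 36
m[11] = max(1×36, 2×27, 3×18, …, 9×2, 10×1) = 54
One optimal split: 3 + 3 + 3 + 2; product 3×3×3×2 = 54.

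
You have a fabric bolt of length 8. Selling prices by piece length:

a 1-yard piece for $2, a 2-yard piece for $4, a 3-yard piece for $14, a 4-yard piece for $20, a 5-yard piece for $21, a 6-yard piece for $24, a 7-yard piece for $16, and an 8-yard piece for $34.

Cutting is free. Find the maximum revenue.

40

Build v[k] bottom-up: v[k] = max over allowed piece i of (p[i] + v[k−i]).
v[1] = 2
v[2] = 4  (first piece 1, then v[1]=2)
v[3] = 14
v[4] = 20
v[5] = 22  (first piece 1, then v[4]=20)
v[6] = 28  (first piece 3, then v[3]=14)
v[7] = 34  (first piece 3, then v[4]=20)
v[8] = 40  (first piece 4, then v[4]=20)
One optimal cutting: 4 + 4 → $20 + $20 = $40.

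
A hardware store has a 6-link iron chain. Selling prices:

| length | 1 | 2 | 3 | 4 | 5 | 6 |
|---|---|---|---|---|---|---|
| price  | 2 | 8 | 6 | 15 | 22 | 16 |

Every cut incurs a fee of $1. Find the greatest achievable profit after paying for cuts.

Let r[k] be the best obtainable value from length k. For each k, try every first piece i and keep the best of price[i] + r[k−i] minus the 1 cut fee when i<k.
r[1] = 2
r[2] = 8
r[3] = 9  (first piece 1, then r[2]=8)
r[4] = 15  (first piece 2, then r[2]=8)
r[5] = 22
r[6] = 23  (first piece 1, then r[5]=22)
One optimal plan: pieces 5 + 1 (1 cut) → $24 − $1 = $23.

23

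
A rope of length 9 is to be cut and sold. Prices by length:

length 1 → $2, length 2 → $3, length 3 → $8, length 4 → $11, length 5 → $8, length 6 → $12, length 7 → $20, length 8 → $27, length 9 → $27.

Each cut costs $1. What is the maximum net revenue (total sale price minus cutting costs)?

28

Let r[k] be the best obtainable value from length k. For each k, try every first piece i and keep the best of price[i] + r[k−i] minus the 1 cut fee when i<k.
r[1] = 2
r[2] = max(2+2-1, 3+0) = 3
r[3] = max(2+3-1, 3+2-1, 8+0) = 8
r[4] = max(2+8-1, 3+3-1, 8+2-1, 11+0) = 11
r[5] = max(2+11-1, 3+8-1, 8+3-1, 11+2-1, 8+0) = 12
r[6] = max(2+12-1, 3+11-1, 8+8-1, 11+3-1, 8+2-1, 12+0) = 15
r[7] = max(2+15-1, 3+12-1, 8+11-1, …, 12+2-1, 20+0) = 20
r[8] = max(2+20-1, 3+15-1, 8+12-1, …, 20+2-1, 27+0) = 27
r[9] = max(2+27-1, 3+20-1, 8+15-1, …, 27+2-1, 27+0) = 28
One optimal plan: pieces 8 + 1 (1 cut) → $29 − $1 = $28.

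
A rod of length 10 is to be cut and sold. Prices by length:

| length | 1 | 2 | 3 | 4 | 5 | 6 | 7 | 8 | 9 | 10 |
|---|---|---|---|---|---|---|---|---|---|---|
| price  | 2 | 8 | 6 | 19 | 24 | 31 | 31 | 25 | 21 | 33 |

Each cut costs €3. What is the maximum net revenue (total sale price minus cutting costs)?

Let v[k] be the best obtainable value from length k. For each k, try every first piece i and keep the best of price[i] + v[k−i] minus the 3 cut fee when i<k.
v[1] = 2
v[2] = 8
v[3] = 7  (first piece 1, then v[2]=8)
v[4] = 19
v[5] = 24
v[6] = 31
v[7] = 31
v[8] = 36  (first piece 2, then v[6]=31)
v[9] = 40  (first piece 4, then v[5]=24)
v[10] = 47  (first piece 4, then v[6]=31)
One optimal plan: pieces 6 + 4 (1 cut) → €50 − €3 = €47.

47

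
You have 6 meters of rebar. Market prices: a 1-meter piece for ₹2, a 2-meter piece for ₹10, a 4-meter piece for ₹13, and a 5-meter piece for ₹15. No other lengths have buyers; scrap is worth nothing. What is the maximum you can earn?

Let r[k] be the best obtainable value from length k. For each k, try every first piece i and keep the best of price[i] + r[k−i].
r[1] = 2
r[2] = max(2+2, 10+0) = 10
r[3] = max(2+10, 10+2) = 12
r[4] = max(2+12, 10+10, 13+0) = 20
r[5] = max(2+20, 10+12, 13+2, 15+0) = 22
r[6] = max(2+22, 10+20, 13+10, 15+2) = 30
One optimal cutting: 2 + 2 + 2 → ₹30.

30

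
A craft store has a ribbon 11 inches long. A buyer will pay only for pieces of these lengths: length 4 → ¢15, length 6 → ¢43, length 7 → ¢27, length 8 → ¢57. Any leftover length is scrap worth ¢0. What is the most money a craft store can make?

58

Build r[k] bottom-up: r[k] = max over allowed piece i of (p[i] + r[k−i]).
r[1] = 0
r[2] = 0
r[3] = 0
r[4] = 15
r[5] = 15
r[6] = max(15+0, 43+0) = 43
r[7] = max(15+0, 43+0, 27+0) = 43
r[8] = max(15+15, 43+0, 27+0, 57+0) = 57
r[9] = max(15+15, 43+0, 27+0, 57+0) = 57
r[10] = max(15+43, 43+15, 27+0, 57+0) = 58
r[11] = max(15+43, 43+15, 27+15, 57+0) = 58
One optimal cutting: pieces 6 + 4 with 1 inch of scrap → ¢58.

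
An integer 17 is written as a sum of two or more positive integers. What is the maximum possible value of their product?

486

Define P[k] = max over 1≤i<k of i · max(k−i, P[k−i]); the inner max lets the remainder stay uncut if that's better.
P[2] = 1·max(1,0) = 1·1 = 1
P[3] = 1·max(2,1) = 1·2 = 2
P[4] = 2·max(2,1) = 2·2 = 4
P[5] = 2·max(3,2) = 2·3 = 6
P[6] = 3·max(3,2) = 3·3 = 9
P[7] = 2·max(5,6) = 2·6 = 12
P[8] = 2·max(6,9) = 2·9 = 18
P[9] = 3·max(6,9) = 3·9 = 27
P[10] = 2·max(8,18) = 2·18 = 36
P[11] = 2·max(9,27) = 2·27 = 54
P[12] = 3·max(9,27) = 3·27 = 81
P[13] = 2·max(11,54) = 2·54 = 108
P[14] = 2·max(12,81) = 2·81 = 162
P[15] = 3·max(12,81) = 3·81 = 243
P[16] = 2·max(14,162) = 2·162 = 324
P[17] = 2·max(15,243) = 2·243 = 486
One optimal split: 3 + 3 + 3 + 3 + 3 + 2; product 3·3·3·3·3·2 = 486.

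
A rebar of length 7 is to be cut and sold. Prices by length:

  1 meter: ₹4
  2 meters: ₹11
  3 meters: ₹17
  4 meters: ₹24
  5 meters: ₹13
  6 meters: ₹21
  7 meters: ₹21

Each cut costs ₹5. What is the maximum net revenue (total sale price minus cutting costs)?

36

Let net[k] be the best obtainable value from length k. For each k, try every first piece i and keep the best of price[i] + net[k−i] minus the 5 cut fee when i<k.
net[1] = 4
net[2] = 11
net[3] = 17
net[4] = 24
net[5] = 23  (first piece 1, then net[4]=24)
net[6] = 30  (first piece 2, then net[4]=24)
net[7] = 36  (first piece 3, then net[4]=24)
One optimal plan: pieces 4 + 3 (1 cut) → ₹41 − ₹5 = ₹36.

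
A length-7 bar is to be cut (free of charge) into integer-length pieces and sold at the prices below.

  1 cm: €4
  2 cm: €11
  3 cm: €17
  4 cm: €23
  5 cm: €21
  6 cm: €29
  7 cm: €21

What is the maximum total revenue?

40

Let r[k] be the best obtainable value from length k. For each k, try every first piece i and keep the best of price[i] + r[k−i].
r[1] = 4
r[2] = max(4+4, 11+0) = 11
r[3] = max(4+11, 11+4, 17+0) = 17
r[4] = max(4+17, 11+11, 17+4, 23+0) = 23
r[5] = max(4+23, 11+17, 17+11, 23+4, 21+0) = 28
r[6] = max(4+28, 11+23, 17+17, 23+11, 21+4, 29+0) = 34
r[7] = max(4+34, 11+28, 17+23, …, 29+4, 21+0) = 40
One optimal cutting: 4 + 3 → €23 + €17 = €40.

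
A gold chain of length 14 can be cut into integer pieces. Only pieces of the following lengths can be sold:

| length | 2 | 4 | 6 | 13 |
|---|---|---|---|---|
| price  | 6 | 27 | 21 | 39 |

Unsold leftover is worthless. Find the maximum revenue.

Consider every possible first cut. r[k] is the best of p[i]+r[k−i] over all sellable i≤k.
r[1] = 0
r[2] = 6
r[3] = 6
r[4] = 27
r[5] = 27
r[6] = 33  (first piece 2, then r[4]=27)
r[7] = 33
r[8] = 54  (first piece 4, then r[4]=27)
r[9] = 54
r[10] = 60  (first piece 2, then r[8]=54)
r[11] = 60
r[12] = 81  (first piece 4, then r[8]=54)
r[13] = 81
r[14] = 87  (first piece 2, then r[12]=81)
One optimal cutting: 4 + 4 + 4 + 2 → $87.

87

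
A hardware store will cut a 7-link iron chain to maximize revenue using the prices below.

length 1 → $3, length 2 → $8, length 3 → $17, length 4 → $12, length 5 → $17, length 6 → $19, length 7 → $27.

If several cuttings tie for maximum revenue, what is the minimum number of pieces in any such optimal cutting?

3

Let r[k] be the best obtainable value from length k. For each k, try every first piece i and keep the best of price[i] + r[k−i].
r[1] = 3
r[2] = 8
r[3] = 17
r[4] = 20  (first piece 1, then r[3]=17)
r[5] = 25  (first piece 2, then r[3]=17)
r[6] = 34  (first piece 3, then r[3]=17)
r[7] = 37  (first piece 1, then r[6]=34)
Maximum revenue is $37.
Now minimize piece count subject to staying optimal: for each k, pieces[k] = 1 + min over i with p[i]+r[k−i]=r[k] of pieces[k−i].
pieces[4] = 2
pieces[5] = 2
pieces[6] = 2
pieces[7] = 3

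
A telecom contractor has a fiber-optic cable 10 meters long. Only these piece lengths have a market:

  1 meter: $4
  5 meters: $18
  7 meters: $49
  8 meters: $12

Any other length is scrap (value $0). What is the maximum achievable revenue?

Let best[k] be the best obtainable value from length k. For each k, try every first piece i and keep the best of price[i] + best[k−i].
best[1] = 4
best[2] = 8  (first piece 1, then best[1]=4)
best[3] = 12  (first piece 1, then best[2]=8)
best[4] = 16  (first piece 1, then best[3]=12)
best[5] = max(4+16, 18+0) = 20
best[6] = max(4+20, 18+4) = 24
best[7] = max(4+24, 18+8, 49+0) = 49
best[8] = max(4+49, 18+12, 49+4, 12+0) = 53
best[9] = max(4+53, 18+16, 49+8, 12+4) = 57
best[10] = max(4+57, 18+20, 49+12, 12+8) = 61
One optimal cutting: 7 + 1 + 1 + 1 → $61.

61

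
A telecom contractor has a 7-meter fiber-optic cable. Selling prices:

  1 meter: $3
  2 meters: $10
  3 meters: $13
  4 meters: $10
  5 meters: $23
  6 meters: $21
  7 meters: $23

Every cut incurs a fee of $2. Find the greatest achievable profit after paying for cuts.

Build v[k] bottom-up: v[k] = max over allowed piece i of (p[i] + v[k−i]) − 2 per cut.
v[1] = 3
v[2] = 10
v[3] = 13
v[4] = 18  (first piece 2, then v[2]=10)
v[5] = 23
v[6] = 26  (first piece 2, then v[4]=18)
v[7] = 31  (first piece 2, then v[5]=23)
One optimal plan: pieces 5 + 2 (1 cut) → $33 − $2 = $31.

31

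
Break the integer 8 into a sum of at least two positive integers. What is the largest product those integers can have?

Fill m[k] for k=2..8: at each k try every first piece i and multiply by the better of (k−i) uncut or m[k−i].
m[2] = 1*max(1,0) = 1*1 = 1
m[3] = 1*max(2,1) = 1*2 = 2
m[4] = 2*max(2,1) = 2*2 = 4
m[5] = 2*max(3,2) = 2*3 = 6
m[6] = 3*max(3,2) = 3*3 = 9
m[7] = 2*max(5,6) = 2*6 = 12
m[8] = 2*max(6,9) = 2*9 = 18
One optimal split: 3 + 3 + 2; product 3*3*2 = 18.

18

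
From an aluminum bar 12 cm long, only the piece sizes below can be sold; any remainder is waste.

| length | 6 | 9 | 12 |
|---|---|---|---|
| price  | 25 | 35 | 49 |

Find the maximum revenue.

50

Build r[k] bottom-up: r[k] = max over allowed piece i of (p[i] + r[k−i]).
r[1] = 0
r[2] = 0
r[3] = 0
r[4] = 0
r[5] = 0
r[6] = 25
r[7] = 25
r[8] = 25
r[9] = 35
r[10] = 35
r[11] = 35
r[12] = 50  (first piece 6, then r[6]=25)
One optimal cutting: 6 + 6 → $50.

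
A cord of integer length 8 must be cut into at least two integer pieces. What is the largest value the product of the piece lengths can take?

18

Define g[k] = max over 1≤i<k of i · max(k−i, g[k−i]); the inner max lets the remainder stay uncut if that's better.
g[2] = 1*max(1,0) = 1*1 = 1
g[3] = max(1*2, 2*1) = 2
g[4] = max(1*3, 2*2, 3*1) = 4
g[5] = max(1*4, 2*3, 3*2, 4*1) = 6
g[6] = max(1*6, 2*4, 3*3, 4*2, 5*1) = 9
g[7] = max(1*9, 2*6, 3*4, 4*3, 5*2, 6*1) = 12
g[8] = max(1*12, 2*9, 3*6, …, 6*2, 7*1) = 18
One optimal split: 3 + 3 + 2; product 3*3*2 = 18.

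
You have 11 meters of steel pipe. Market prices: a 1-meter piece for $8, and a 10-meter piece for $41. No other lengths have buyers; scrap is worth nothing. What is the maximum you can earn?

88

Build f[k] bottom-up: f[k] = max over allowed piece i of (p[i] + f[k−i]).
f[1] = 8
f[2] = 16  (first piece 1, then f[1]=8)
f[3] = 24  (first piece 1, then f[2]=16)
f[4] = 32  (first piece 1, then f[3]=24)
f[5] = 40  (first piece 1, then f[4]=32)
f[6] = 48  (first piece 1, then f[5]=40)
f[7] = 56  (first piece 1, then f[6]=48)
f[8] = 64  (first piece 1, then f[7]=56)
f[9] = 72  (first piece 1, then f[8]=64)
f[10] = 80  (first piece 1, then f[9]=72)
f[11] = 88  (first piece 1, then f[10]=80)
One optimal cutting: 1 + 1 + 1 + 1 + 1 + 1 + 1 + 1 + 1 + 1 + 1 → $88.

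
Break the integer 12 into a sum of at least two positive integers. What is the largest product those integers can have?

81

Let m[k] be the best product for length k (with at least one cut). For each first piece i, the rest contributes max(k−i, m[k−i]).
m[2] = 1×max(1,0) = 1×1 = 1
m[3] = 1×max(2,1) = 1×2 = 2
m[4] = 2×max(2,1) = 2×2 = 4
m[5] = 2×max(3,2) = 2×3 = 6
m[6] = 3×max(3,2) = 3×3 = 9
m[7] = 2×max(5,6) = 2×6 = 12
m[8] = 2×max(6,9) = 2×9 = 18
m[9] = 3×max(6,9) = 3×9 = 27
m[10] = 2×max(8,18) = 2×18 = 36
m[11] = 2×max(9,27) = 2×27 = 54
m[12] = 3×max(9,27) = 3×27 = 81
One optimal split: 3 + 3 + 3 + 3; product 3×3×3×3 = 81.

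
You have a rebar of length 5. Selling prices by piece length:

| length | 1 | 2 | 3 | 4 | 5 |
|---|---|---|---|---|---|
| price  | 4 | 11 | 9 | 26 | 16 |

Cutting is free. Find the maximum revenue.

30

Build R[k] bottom-up: R[k] = max over allowed piece i of (p[i] + R[k−i]).
R[1] = 4
R[2] = 11
R[3] = 15  (first piece 1, then R[2]=11)
R[4] = 26
R[5] = 30  (first piece 1, then R[4]=26)
One optimal cutting: 4 + 1 → ₹26 + ₹4 = ₹30.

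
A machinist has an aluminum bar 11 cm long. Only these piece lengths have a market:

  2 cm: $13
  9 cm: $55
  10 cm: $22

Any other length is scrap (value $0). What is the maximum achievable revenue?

68

Consider every possible first cut. f[k] is the best of p[i]+f[k−i] over all sellable i≤k.
f[1] = 0
f[2] = 13
f[3] = 13
f[4] = 26  (first piece 2, then f[2]=13)
f[5] = 26
f[6] = 39  (first piece 2, then f[4]=26)
f[7] = 39
f[8] = 52  (first piece 2, then f[6]=39)
f[9] = max(13+39, 55+0) = 55
f[10] = max(13+52, 55+0, 22+0) = 65
f[11] = max(13+55, 55+13, 22+0) = 68
One optimal cutting: 9 + 2 → $68.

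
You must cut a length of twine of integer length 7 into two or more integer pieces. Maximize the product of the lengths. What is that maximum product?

12

Let prod[k] be the best product for length k (with at least one cut). For each first piece i, the rest contributes max(k−i, prod[k−i]).
prod[2] = 1×max(1,0) = 1×1 = 1
prod[3] = 1×max(2,1) = 1×2 = 2
prod[4] = 2×max(2,1) = 2×2 = 4
prod[5] = 2×max(3,2) = 2×3 = 6
prod[6] = 3×max(3,2) = 3×3 = 9
prod[7] = 2×max(5,6) = 2×6 = 12
One optimal split: 3 + 2 + 2; product 3×2×2 = 12.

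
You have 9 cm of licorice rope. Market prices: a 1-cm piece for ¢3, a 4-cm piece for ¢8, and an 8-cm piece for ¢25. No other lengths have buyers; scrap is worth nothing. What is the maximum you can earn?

Let f[k] be the best obtainable value from length k. For each k, try every first piece i and keep the best of price[i] + f[k−i].
f[1] = 3
f[2] = 6  (first piece 1, then f[1]=3)
f[3] = 9  (first piece 1, then f[2]=6)
f[4] = 12  (first piece 1, then f[3]=9)
f[5] = 15  (first piece 1, then f[4]=12)
f[6] = 18  (first piece 1, then f[5]=15)
f[7] = 21  (first piece 1, then f[6]=18)
f[8] = 25
f[9] = 28  (first piece 1, then f[8]=25)
One optimal cutting: 8 + 1 → ¢28.

28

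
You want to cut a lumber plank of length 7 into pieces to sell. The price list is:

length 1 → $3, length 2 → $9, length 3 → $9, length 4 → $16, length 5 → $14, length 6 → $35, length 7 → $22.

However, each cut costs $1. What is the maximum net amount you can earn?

Consider every possible first cut. v[k] is the best of p[i]+v[k−i] over all sellable i≤k, charging 1 whenever i<k.
v[1] = 3
v[2] = max(3+3-1, 9+0) = 9
v[3] = max(3+9-1, 9+3-1, 9+0) = 11
v[4] = max(3+11-1, 9+9-1, 9+3-1, 16+0) = 17
v[5] = max(3+17-1, 9+11-1, 9+9-1, 16+3-1, 14+0) = 19
v[6] = max(3+19-1, 9+17-1, 9+11-1, 16+9-1, 14+3-1, 35+0) = 35
v[7] = max(3+35-1, 9+19-1, 9+17-1, …, 35+3-1, 22+0) = 37
One optimal plan: pieces 6 + 1 (1 cut) → $38 − $1 = $37.

37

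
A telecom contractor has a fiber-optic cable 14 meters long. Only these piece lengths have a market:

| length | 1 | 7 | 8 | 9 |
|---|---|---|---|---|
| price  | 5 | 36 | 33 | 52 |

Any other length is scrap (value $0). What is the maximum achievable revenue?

77

Build best[k] bottom-up: best[k] = max over allowed piece i of (p[i] + best[k−i]).
best[1] = 5
best[2] = 10  (first piece 1, then best[1]=5)
best[3] = 15  (first piece 1, then best[2]=10)
best[4] = 20  (first piece 1, then best[3]=15)
best[5] = 25  (first piece 1, then best[4]=20)
best[6] = 30  (first piece 1, then best[5]=25)
best[7] = max(5+30, 36+0) = 36
best[8] = max(5+36, 36+5, 33+0) = 41
best[9] = max(5+41, 36+10, 33+5, 52+0) = 52
best[10] = max(5+52, 36+15, 33+10, 52+5) = 57
best[11] = max(5+57, 36+20, 33+15, 52+10) = 62
best[12] = max(5+62, 36+25, 33+20, 52+15) = 67
best[13] = max(5+67, 36+30, 33+25, 52+20) = 72
best[14] = max(5+72, 36+36, 33+30, 52+25) = 77
One optimal cutting: 9 + 1 + 1 + 1 + 1 + 1 → $77.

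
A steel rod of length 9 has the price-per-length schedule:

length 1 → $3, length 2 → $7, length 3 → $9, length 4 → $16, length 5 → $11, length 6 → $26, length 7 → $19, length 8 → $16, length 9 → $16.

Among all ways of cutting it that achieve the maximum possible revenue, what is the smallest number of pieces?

Consider every possible first cut. r[k] is the best of p[i]+r[k−i] over all sellable i≤k.
r[1] = 3
r[2] = max(3+3, 7+0) = 7
r[3] = max(3+7, 7+3, 9+0) = 10
r[4] = max(3+10, 7+7, 9+3, 16+0) = 16
r[5] = max(3+16, 7+10, 9+7, 16+3, 11+0) = 19
r[6] = max(3+19, 7+16, 9+10, 16+7, 11+3, 26+0) = 26
r[7] = max(3+26, 7+19, 9+16, …, 26+3, 19+0) = 29
r[8] = max(3+29, 7+26, 9+19, …, 19+3, 16+0) = 33
r[9] = max(3+33, 7+29, 9+26, …, 16+3, 16+0) = 36
Maximum revenue is $36.
Now minimize piece count subject to staying optimal: for each k, pieces[k] = 1 + min over i with p[i]+r[k−i]=r[k] of pieces[k−i].
pieces[6] = 1
pieces[7] = 2
pieces[8] = 2
pieces[9] = 3

3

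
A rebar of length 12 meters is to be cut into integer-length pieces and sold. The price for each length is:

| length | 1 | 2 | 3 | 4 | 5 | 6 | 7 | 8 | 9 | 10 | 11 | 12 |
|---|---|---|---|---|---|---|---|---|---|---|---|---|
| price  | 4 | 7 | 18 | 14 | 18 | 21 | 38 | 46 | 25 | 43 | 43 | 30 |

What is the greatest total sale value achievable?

72

Build R[k] bottom-up: R[k] = max over allowed piece i of (p[i] + R[k−i]).
R[1] = 4
R[2] = 8  (first piece 1, then R[1]=4)
R[3] = 18
R[4] = 22  (first piece 1, then R[3]=18)
R[5] = 26  (first piece 1, then R[4]=22)
R[6] = 36  (first piece 3, then R[3]=18)
R[7] = 40  (first piece 1, then R[6]=36)
R[8] = 46
R[9] = 54  (first piece 3, then R[6]=36)
R[10] = 58  (first piece 1, then R[9]=54)
R[11] = 64  (first piece 3, then R[8]=46)
R[12] = 72  (first piece 3, then R[9]=54)
One optimal cutting: 3 + 3 + 3 + 3 → ₹18 + ₹18 + ₹18 + ₹18 = ₹72.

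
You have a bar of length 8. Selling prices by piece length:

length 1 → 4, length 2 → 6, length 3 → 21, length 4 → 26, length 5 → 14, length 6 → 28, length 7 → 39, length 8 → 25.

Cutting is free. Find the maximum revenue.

Let R[k] be the best obtainable value from length k. For each k, try every first piece i and keep the best of price[i] + R[k−i].
R[1] = 4
R[2] = max(4+4, 6+0) = 8
R[3] = max(4+8, 6+4, 21+0) = 21
R[4] = max(4+21, 6+8, 21+4, 26+0) = 26
R[5] = max(4+26, 6+21, 21+8, 26+4, 14+0) = 30
R[6] = max(4+30, 6+26, 21+21, 26+8, 14+4, 28+0) = 42
R[7] = max(4+42, 6+30, 21+26, …, 28+4, 39+0) = 47
R[8] = max(4+47, 6+42, 21+30, …, 39+4, 25+0) = 52
One optimal cutting: 4 + 4 → 26 + 26 = 52.

52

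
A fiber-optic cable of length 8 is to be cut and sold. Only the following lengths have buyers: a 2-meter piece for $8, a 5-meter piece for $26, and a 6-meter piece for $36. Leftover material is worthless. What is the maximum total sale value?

Build f[k] bottom-up: f[k] = max over allowed piece i of (p[i] + f[k−i]).
f[1] = 0
f[2] = 8
f[3] = 8
f[4] = 16  (first piece 2, then f[2]=8)
f[5] = 26
f[6] = 36
f[7] = 36
f[8] = 44  (first piece 2, then f[6]=36)
One optimal cutting: 6 + 2 → $44.

44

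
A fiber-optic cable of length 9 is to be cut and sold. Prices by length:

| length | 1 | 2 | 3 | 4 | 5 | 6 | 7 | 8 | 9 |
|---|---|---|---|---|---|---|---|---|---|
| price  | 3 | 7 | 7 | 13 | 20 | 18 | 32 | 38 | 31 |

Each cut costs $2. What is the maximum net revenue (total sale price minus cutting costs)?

39

Build net[k] bottom-up: net[k] = max over allowed piece i of (p[i] + net[k−i]) − 2 per cut.
net[1] = 3
net[2] = 7
net[3] = 8  (first piece 1, then net[2]=7)
net[4] = 13
net[5] = 20
net[6] = 21  (first piece 1, then net[5]=20)
net[7] = 32
net[8] = 38
net[9] = 39  (first piece 1, then net[8]=38)
One optimal plan: pieces 8 + 1 (1 cut) → $41 − $2 = $39.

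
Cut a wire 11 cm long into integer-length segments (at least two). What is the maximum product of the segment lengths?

54

Define m[k] = max over 1≤i<k of i · max(k−i, m[k−i]); the inner max lets the remainder stay uncut if that's better.
Small cases: m[2]=1, m[3]=2, m[4]=4, m[5]=6.
m[6] = max(1×6, 2×4, 3×3, 4×2, 5×1) = 9
m[7] = max(1×9, 2×6, 3×4, 4×3, 5×2, 6×1) = 12
m[8] = max(1×12, 2×9, 3×6, …, 6×2, 7×1) = 18
m[9] = max(1×18, 2×12, 3×9, …, 7×2, 8×1) = 27
m[10] = max(1×27, 2×18, 3×12, …, 8×2, 9×1) = 36
m[11] = max(1×36, 2×27, 3×18, …, 9×2, 10×1) = 54
One optimal split: 3 + 3 + 3 + 2; product 3×3×3×2 = 54.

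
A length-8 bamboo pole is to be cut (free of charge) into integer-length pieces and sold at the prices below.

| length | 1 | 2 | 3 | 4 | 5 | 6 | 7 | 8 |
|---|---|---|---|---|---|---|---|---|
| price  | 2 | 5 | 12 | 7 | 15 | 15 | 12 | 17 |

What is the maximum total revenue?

29

Let r[k] be the best obtainable value from length k. For each k, try every first piece i and keep the best of price[i] + r[k−i].
r[1] = 2
r[2] = 5
r[3] = 12
r[4] = 14  (first piece 1, then r[3]=12)
r[5] = 17  (first piece 2, then r[3]=12)
r[6] = 24  (first piece 3, then r[3]=12)
r[7] = 26  (first piece 1, then r[6]=24)
r[8] = 29  (first piece 2, then r[6]=24)
One optimal cutting: 3 + 3 + 2 → $12 + $12 + $5 = $29.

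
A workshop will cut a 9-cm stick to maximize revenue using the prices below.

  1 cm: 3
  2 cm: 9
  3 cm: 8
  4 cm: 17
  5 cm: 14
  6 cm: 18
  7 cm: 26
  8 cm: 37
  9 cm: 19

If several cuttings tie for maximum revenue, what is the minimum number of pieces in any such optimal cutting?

Build r[k] bottom-up: r[k] = max over allowed piece i of (p[i] + r[k−i]).
r[1] = 3
r[2] = 9
r[3] = 12  (first piece 1, then r[2]=9)
r[4] = 18  (first piece 2, then r[2]=9)
r[5] = 21  (first piece 1, then r[4]=18)
r[6] = 27  (first piece 2, then r[4]=18)
r[7] = 30  (first piece 1, then r[6]=27)
r[8] = 37
r[9] = 40  (first piece 1, then r[8]=37)
Maximum revenue is 40.
Now minimize piece count subject to staying optimal: for each k, pieces[k] = 1 + min over i with p[i]+r[k−i]=r[k] of pieces[k−i].
pieces[6] = 3
pieces[7] = 4
pieces[8] = 1
pieces[9] = 2

2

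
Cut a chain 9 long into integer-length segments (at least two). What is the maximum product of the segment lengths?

Fill P[k] for k=2..9: at each k try every first piece i and multiply by the better of (k−i) uncut or P[k−i].
P[2] = 1·max(1,0) = 1·1 = 1
P[3] = max(1·2, 2·1) = 2
P[4] = max(1·3, 2·2, 3·1) = 4
P[5] = max(1·4, 2·3, 3·2, 4·1) = 6
P[6] = max(1·6, 2·4, 3·3, 4·2, 5·1) = 9
P[7] = max(1·9, 2·6, 3·4, 4·3, 5·2, 6·1) = 12
P[8] = max(1·12, 2·9, 3·6, …, 6·2, 7·1) = 18
P[9] = max(1·18, 2·12, 3·9, …, 7·2, 8·1) = 27
One optimal split: 3 + 3 + 3; product 3·3·3 = 27.

27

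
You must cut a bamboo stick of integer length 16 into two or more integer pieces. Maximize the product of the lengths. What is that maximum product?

324

Define prod[k] = max over 1≤i<k of i · max(k−i, prod[k−i]); the inner max lets the remainder stay uncut if that's better.
prod[2] = 1×max(1,0) = 1×1 = 1
prod[3] = max(1×2, 2×1) = 2
prod[4] = max(1×3, 2×2, 3×1) = 4
prod[5] = max(1×4, 2×3, 3×2, 4×1) = 6
prod[6] = max(1×6, 2×4, 3×3, 4×2, 5×1) = 9
prod[7] = max(1×9, 2×6, 3×4, 4×3, 5×2, 6×1) = 12
prod[8] = max(1×12, 2×9, 3×6, …, 6×2, 7×1) = 18
prod[9] = max(1×18, 2×12, 3×9, …, 7×2, 8×1) = 27
prod[10] = max(1×27, 2×18, 3×12, …, 8×2, 9×1) = 36
prod[11] = max(1×36, 2×27, 3×18, …, 9×2, 10×1) = 54
prod[12] = max(1×54, 2×36, 3×27, …, 10×2, 11×1) = 81
prod[13] = max(1×81, 2×54, 3×36, …, 11×2, 12×1) = 108
prod[14] = max(1×108, 2×81, 3×54, …, 12×2, 13×1) = 162
prod[15] = max(1×162, 2×108, 3×81, …, 13×2, 14×1) = 243
prod[16] = max(1×243, 2×162, 3×108, …, 14×2, 15×1) = 324
One optimal split: 3 + 3 + 3 + 3 + 2 + 2; product 3×3×3×3×2×2 = 324.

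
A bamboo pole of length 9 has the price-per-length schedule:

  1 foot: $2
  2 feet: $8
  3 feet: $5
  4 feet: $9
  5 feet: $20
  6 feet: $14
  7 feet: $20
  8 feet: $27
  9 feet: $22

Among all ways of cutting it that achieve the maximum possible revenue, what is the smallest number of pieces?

Consider every possible first cut. r[k] is the best of p[i]+r[k−i] over all sellable i≤k.
r[1] = 2
r[2] = max(2+2, 8+0) = 8
r[3] = max(2+8, 8+2, 5+0) = 10
r[4] = max(2+10, 8+8, 5+2, 9+0) = 16
r[5] = max(2+16, 8+10, 5+8, 9+2, 20+0) = 20
r[6] = max(2+20, 8+16, 5+10, 9+8, 20+2, 14+0) = 24
r[7] = max(2+24, 8+20, 5+16, …, 14+2, 20+0) = 28
r[8] = max(2+28, 8+24, 5+20, …, 20+2, 27+0) = 32
r[9] = max(2+32, 8+28, 5+24, …, 27+2, 22+0) = 36
Maximum revenue is $36.
Now minimize piece count subject to staying optimal: for each k, pieces[k] = 1 + min over i with p[i]+r[k−i]=r[k] of pieces[k−i].
pieces[6] = 3
pieces[7] = 2
pieces[8] = 4
pieces[9] = 3

3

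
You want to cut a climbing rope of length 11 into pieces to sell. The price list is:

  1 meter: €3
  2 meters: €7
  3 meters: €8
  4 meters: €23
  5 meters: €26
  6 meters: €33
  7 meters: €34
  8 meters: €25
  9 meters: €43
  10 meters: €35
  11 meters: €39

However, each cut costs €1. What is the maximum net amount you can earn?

Let r[k] be the best obtainable value from length k. For each k, try every first piece i and keep the best of price[i] + r[k−i] minus the 1 cut fee when i<k.
r[1] = 3
r[2] = 7
r[3] = 9  (first piece 1, then r[2]=7)
r[4] = 23
r[5] = 26
r[6] = 33
r[7] = 35  (first piece 1, then r[6]=33)
r[8] = 45  (first piece 4, then r[4]=23)
r[9] = 48  (first piece 4, then r[5]=26)
r[10] = 55  (first piece 4, then r[6]=33)
r[11] = 58  (first piece 5, then r[6]=33)
One optimal plan: pieces 6 + 5 (1 cut) → €59 − €1 = €58.

58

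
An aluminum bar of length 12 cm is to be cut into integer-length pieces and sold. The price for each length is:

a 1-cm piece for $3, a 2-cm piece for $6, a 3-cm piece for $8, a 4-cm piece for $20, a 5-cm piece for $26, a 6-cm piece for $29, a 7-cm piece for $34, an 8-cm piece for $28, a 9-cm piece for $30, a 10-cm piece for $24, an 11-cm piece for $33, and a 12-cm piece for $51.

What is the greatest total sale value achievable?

Build R[k] bottom-up: R[k] = max over allowed piece i of (p[i] + R[k−i]).
R[1] = 3
R[2] = max(3+3, 6+0) = 6
R[3] = max(3+6, 6+3, 8+0) = 9
R[4] = max(3+9, 6+6, 8+3, 20+0) = 20
R[5] = max(3+20, 6+9, 8+6, 20+3, 26+0) = 26
R[6] = max(3+26, 6+20, 8+9, 20+6, 26+3, 29+0) = 29
R[7] = max(3+29, 6+26, 8+20, …, 29+3, 34+0) = 34
R[8] = max(3+34, 6+29, 8+26, …, 34+3, 28+0) = 40
R[9] = max(3+40, 6+34, 8+29, …, 28+3, 30+0) = 46
R[10] = max(3+46, 6+40, 8+34, …, 30+3, 24+0) = 52
R[11] = max(3+52, 6+46, 8+40, …, 24+3, 33+0) = 55
R[12] = max(3+55, 6+52, 8+46, …, 33+3, 51+0) = 60
One optimal cutting: 4 + 4 + 4 → $20 + $20 + $20 = $60.

60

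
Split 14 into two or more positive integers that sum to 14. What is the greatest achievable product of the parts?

162

Define prod[k] = max over 1≤i<k of i · max(k−i, prod[k−i]); the inner max lets the remainder stay uncut if that's better.
prod[2] = 1×max(1,0) = 1×1 = 1
prod[3] = max(1×2, 2×1) = 2
prod[4] = max(1×3, 2×2, 3×1) = 4
prod[5] = max(1×4, 2×3, 3×2, 4×1) = 6
prod[6] = max(1×6, 2×4, 3×3, 4×2, 5×1) = 9
prod[7] = max(1×9, 2×6, 3×4, 4×3, 5×2, 6×1) = 12
prod[8] = max(1×12, 2×9, 3×6, …, 6×2, 7×1) = 18
prod[9] = max(1×18, 2×12, 3×9, …, 7×2, 8×1) = 27
prod[10] = max(1×27, 2×18, 3×12, …, 8×2, 9×1) = 36
prod[11] = max(1×36, 2×27, 3×18, …, 9×2, 10×1) = 54
prod[12] = max(1×54, 2×36, 3×27, …, 10×2, 11×1) = 81
prod[13] = max(1×81, 2×54, 3×36, …, 11×2, 12×1) = 108
prod[14] = max(1×108, 2×81, 3×54, …, 12×2, 13×1) = 162
One optimal split: 3 + 3 + 3 + 3 + 2; product 3×3×3×3×2 = 162.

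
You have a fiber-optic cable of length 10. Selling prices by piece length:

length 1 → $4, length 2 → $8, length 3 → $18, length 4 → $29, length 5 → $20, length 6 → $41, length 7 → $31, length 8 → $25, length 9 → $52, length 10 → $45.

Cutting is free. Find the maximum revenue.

Consider every possible first cut. R[k] is the best of p[i]+R[k−i] over all sellable i≤k.
R[1] = 4
R[2] = max(4+4, 8+0) = 8
R[3] = max(4+8, 8+4, 18+0) = 18
R[4] = max(4+18, 8+8, 18+4, 29+0) = 29
R[5] = max(4+29, 8+18, 18+8, 29+4, 20+0) = 33
R[6] = max(4+33, 8+29, 18+18, 29+8, 20+4, 41+0) = 41
R[7] = max(4+41, 8+33, 18+29, …, 41+4, 31+0) = 47
R[8] = max(4+47, 8+41, 18+33, …, 31+4, 25+0) = 58
R[9] = max(4+58, 8+47, 18+41, …, 25+4, 52+0) = 62
R[10] = max(4+62, 8+58, 18+47, …, 52+4, 45+0) = 70
One optimal cutting: 6 + 4 → $41 + $29 = $70.

70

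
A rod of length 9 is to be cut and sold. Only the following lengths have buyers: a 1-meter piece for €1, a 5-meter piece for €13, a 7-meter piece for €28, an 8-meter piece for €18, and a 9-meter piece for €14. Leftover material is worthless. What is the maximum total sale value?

Build best[k] bottom-up: best[k] = max over allowed piece i of (p[i] + best[k−i]).
best[1] = 1
best[2] = 2  (first piece 1, then best[1]=1)
best[3] = 3  (first piece 1, then best[2]=2)
best[4] = 4  (first piece 1, then best[3]=3)
best[5] = max(1+4, 13+0) = 13
best[6] = max(1+13, 13+1) = 14
best[7] = max(1+14, 13+2, 28+0) = 28
best[8] = max(1+28, 13+3, 28+1, 18+0) = 29
best[9] = max(1+29, 13+4, 28+2, 18+1, 14+0) = 30
One optimal cutting: 7 + 1 + 1 → €30.

30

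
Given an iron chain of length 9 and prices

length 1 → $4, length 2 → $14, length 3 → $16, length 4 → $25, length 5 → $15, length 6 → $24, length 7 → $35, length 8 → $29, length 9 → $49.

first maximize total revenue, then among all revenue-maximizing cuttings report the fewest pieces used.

5

Let r[k] be the best obtainable value from length k. For each k, try every first piece i and keep the best of price[i] + r[k−i].
r[1] = 4
r[2] = 14
r[3] = 18  (first piece 1, then r[2]=14)
r[4] = 28  (first piece 2, then r[2]=14)
r[5] = 32  (first piece 1, then r[4]=28)
r[6] = 42  (first piece 2, then r[4]=28)
r[7] = 46  (first piece 1, then r[6]=42)
r[8] = 56  (first piece 2, then r[6]=42)
r[9] = 60  (first piece 1, then r[8]=56)
Maximum revenue is $60.
Now minimize piece count subject to staying optimal: for each k, pieces[k] = 1 + min over i with p[i]+r[k−i]=r[k] of pieces[k−i].
pieces[6] = 3
pieces[7] = 4
pieces[8] = 4
pieces[9] = 5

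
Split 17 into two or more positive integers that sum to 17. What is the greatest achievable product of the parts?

486

Fill m[k] for k=2..17: at each k try every first piece i and multiply by the better of (k−i) uncut or m[k−i].
m[2] = 1·max(1,0) = 1·1 = 1
m[3] = max(1·2, 2·1) = 2
m[4] = max(1·3, 2·2, 3·1) = 4
m[5] = max(1·4, 2·3, 3·2, 4·1) = 6
m[6] = max(1·6, 2·4, 3·3, 4·2, 5·1) = 9
m[7] = max(1·9, 2·6, 3·4, 4·3, 5·2, 6·1) = 12
m[8] = max(1·12, 2·9, 3·6, …, 6·2, 7·1) = 18
m[9] = max(1·18, 2·12, 3·9, …, 7·2, 8·1) = 27
m[10] = max(1·27, 2·18, 3·12, …, 8·2, 9·1) = 36
m[11] = max(1·36, 2·27, 3·18, …, 9·2, 10·1) = 54
m[12] = max(1·54, 2·36, 3·27, …, 10·2, 11·1) = 81
m[13] = max(1·81, 2·54, 3·36, …, 11·2, 12·1) = 108
m[14] = max(1·108, 2·81, 3·54, …, 12·2, 13·1) = 162
m[15] = max(1·162, 2·108, 3·81, …, 13·2, 14·1) = 243
m[16] = max(1·243, 2·162, 3·108, …, 14·2, 15·1) = 324
m[17] = max(1·324, 2·243, 3·162, …, 15·2, 16·1) = 486
One optimal split: 3 + 3 + 3 + 3 + 3 + 2; product 3·3·3·3·3·2 = 486.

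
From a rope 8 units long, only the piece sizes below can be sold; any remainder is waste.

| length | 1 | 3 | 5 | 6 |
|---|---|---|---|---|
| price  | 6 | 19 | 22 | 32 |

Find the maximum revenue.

Build best[k] bottom-up: best[k] = max over allowed piece i of (p[i] + best[k−i]).
best[1] = 6
best[2] = 12  (first piece 1, then best[1]=6)
best[3] = max(6+12, 19+0) = 19
best[4] = max(6+19, 19+6) = 25
best[5] = max(6+25, 19+12, 22+0) = 31
best[6] = max(6+31, 19+19, 22+6, 32+0) = 38
best[7] = max(6+38, 19+25, 22+12, 32+6) = 44
best[8] = max(6+44, 19+31, 22+19, 32+12) = 50
One optimal cutting: 3 + 3 + 1 + 1 → €50.

50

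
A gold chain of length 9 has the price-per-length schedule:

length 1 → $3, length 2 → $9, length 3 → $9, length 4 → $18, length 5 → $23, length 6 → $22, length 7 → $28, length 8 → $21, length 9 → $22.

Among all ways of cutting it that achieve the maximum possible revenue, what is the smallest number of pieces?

2

Build r[k] bottom-up: r[k] = max over allowed piece i of (p[i] + r[k−i]).
r[1] = 3
r[2] = 9
r[3] = 12  (first piece 1, then r[2]=9)
r[4] = 18  (first piece 2, then r[2]=9)
r[5] = 23
r[6] = 27  (first piece 2, then r[4]=18)
r[7] = 32  (first piece 2, then r[5]=23)
r[8] = 36  (first piece 2, then r[6]=27)
r[9] = 41  (first piece 2, then r[7]=32)
Maximum revenue is $41.
Now minimize piece count subject to staying optimal: for each k, pieces[k] = 1 + min over i with p[i]+r[k−i]=r[k] of pieces[k−i].
pieces[6] = 2
pieces[7] = 2
pieces[8] = 2
pieces[9] = 2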